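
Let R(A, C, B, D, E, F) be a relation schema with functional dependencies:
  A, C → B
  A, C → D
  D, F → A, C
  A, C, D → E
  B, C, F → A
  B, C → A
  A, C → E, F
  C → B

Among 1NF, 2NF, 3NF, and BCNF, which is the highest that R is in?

Candidate keys: {C}, {D, F}. Prime attributes: {C, D, F}.
The left-hand side of every FD is a superkey, so BCNF is satisfied.

BCNF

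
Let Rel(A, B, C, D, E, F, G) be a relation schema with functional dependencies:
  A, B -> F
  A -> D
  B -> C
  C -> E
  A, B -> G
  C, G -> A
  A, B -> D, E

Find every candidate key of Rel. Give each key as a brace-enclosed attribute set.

{A, B}, {B, G}

{B} never appears on the right of any FD, so every key must include it.
{A, B}⁺ = {A, B, C, D, E, F, G}, which is every attribute, so {A, B} is a candidate key.
{B, G}⁺ = {A, B, C, D, E, F, G}, which is every attribute, so {B, G} is a candidate key.
No proper subset of any of these is a key, and no other minimal superkey exists.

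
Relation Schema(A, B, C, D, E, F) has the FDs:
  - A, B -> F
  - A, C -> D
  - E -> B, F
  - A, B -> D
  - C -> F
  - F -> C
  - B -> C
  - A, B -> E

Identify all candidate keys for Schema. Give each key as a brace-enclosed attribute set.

{A, B}, {A, E}

{A} never appears on the right of any FD, so every key must include it.
{A, B}⁺ = {A, B, C, D, E, F} — all of the relation — so {A, B} is a candidate key.
{A, E}⁺ = {A, B, C, D, E, F} — all of the relation — so {A, E} is a candidate key.
These are minimal and exhaustive — every other superkey contains one of them.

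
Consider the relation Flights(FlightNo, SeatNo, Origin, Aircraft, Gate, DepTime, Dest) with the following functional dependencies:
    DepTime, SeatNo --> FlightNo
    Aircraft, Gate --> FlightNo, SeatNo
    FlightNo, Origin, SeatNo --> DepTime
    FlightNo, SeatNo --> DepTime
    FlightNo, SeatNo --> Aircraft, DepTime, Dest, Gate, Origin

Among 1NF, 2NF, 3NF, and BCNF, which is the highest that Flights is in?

Candidate keys: {Aircraft, Gate}, {DepTime, SeatNo}, {FlightNo, SeatNo}. Prime attributes: {Aircraft, DepTime, FlightNo, Gate, SeatNo}.
The left-hand side of every FD is a superkey, so BCNF is satisfied.

BCNF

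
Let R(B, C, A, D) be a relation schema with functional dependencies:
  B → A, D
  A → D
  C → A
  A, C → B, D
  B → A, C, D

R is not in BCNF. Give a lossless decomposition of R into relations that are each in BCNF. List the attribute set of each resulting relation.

Candidate keys of the original relation: {B}, {C}.
{A, B, C, D}: {A} determines {A, D} here but is not a superkey — split on A → D, giving {A, D} and {A, B, C}.
{A, D} has no BCNF violation.
{A, B, C} has no BCNF violation.

{A, B, C}; {A, D}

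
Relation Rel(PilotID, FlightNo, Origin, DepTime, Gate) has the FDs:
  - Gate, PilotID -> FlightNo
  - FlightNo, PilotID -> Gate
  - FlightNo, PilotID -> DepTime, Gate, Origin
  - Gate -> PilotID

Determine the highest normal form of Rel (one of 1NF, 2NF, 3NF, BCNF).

Candidate keys: {FlightNo, PilotID}, {Gate}. Prime attributes: {FlightNo, Gate, PilotID}.
The left-hand side of every FD is a superkey, so BCNF is satisfied.

BCNF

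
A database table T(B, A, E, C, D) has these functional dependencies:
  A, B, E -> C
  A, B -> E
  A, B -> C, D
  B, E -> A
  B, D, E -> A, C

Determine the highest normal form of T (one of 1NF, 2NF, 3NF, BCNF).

BCNF

Candidate keys: {A, B}, {B, E}. Prime attributes: {A, B, E}.
The left-hand side of every FD is a superkey, so BCNF is satisfied.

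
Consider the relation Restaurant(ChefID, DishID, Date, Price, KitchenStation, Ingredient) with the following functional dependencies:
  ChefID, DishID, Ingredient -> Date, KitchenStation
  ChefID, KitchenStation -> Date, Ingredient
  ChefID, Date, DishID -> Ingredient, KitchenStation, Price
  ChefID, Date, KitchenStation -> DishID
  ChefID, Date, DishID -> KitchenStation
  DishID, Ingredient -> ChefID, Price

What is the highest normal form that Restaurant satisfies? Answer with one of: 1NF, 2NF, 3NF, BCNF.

BCNF

Candidate keys: {ChefID, Date, DishID}, {ChefID, KitchenStation}, {DishID, Ingredient}. Prime attributes: {ChefID, Date, DishID, Ingredient, KitchenStation}.
The left-hand side of every FD is a superkey, so BCNF is satisfied.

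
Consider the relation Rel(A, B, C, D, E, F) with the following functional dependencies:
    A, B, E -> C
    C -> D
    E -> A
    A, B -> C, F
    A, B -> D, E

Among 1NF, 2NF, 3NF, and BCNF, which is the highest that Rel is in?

Candidate keys: {A, B}, {B, E}. Prime attributes: {A, B, E}.
C -> D breaks BCNF: {C}⁺ = {C, D}, so {C} is not a superkey.
Because {D} is non-prime and the left side of C -> D is not a superkey, the relation is not in 3NF.
Checking every proper subset of each key, none determines a non-prime attribute — 2NF is satisfied.

2NF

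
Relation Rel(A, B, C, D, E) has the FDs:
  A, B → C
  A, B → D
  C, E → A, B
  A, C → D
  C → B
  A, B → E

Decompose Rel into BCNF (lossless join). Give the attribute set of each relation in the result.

{A, C, D, E}; {B, C}

Candidate keys of the original relation: {A, B}, {A, C}, {C, E}.
{A, B, C, D, E}: {C} determines {B, C} here but is not a superkey — split on C → B, giving {B, C} and {A, C, D, E}.
{B, C} has no BCNF violation.
{A, C, D, E} has no BCNF violation.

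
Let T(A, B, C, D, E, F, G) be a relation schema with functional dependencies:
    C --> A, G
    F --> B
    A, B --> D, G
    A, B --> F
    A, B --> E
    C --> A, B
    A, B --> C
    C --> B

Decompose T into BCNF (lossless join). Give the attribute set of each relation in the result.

Candidate keys of the original relation: {A, B}, {A, F}, {C}.
{A, B, C, D, E, F, G}: {F} determines {B, F} here but is not a superkey — split on F --> B, giving {B, F} and {A, C, D, E, F, G}.
{B, F} has no BCNF violation.
{A, C, D, E, F, G} has no BCNF violation.

{A, C, D, E, F, G}; {B, F}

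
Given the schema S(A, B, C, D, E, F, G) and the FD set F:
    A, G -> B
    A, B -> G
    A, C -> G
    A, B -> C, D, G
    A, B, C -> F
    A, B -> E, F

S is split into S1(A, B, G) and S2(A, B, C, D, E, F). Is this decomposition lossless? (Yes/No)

S1 ∩ S2 = {A, B}; its closure under F is {A, B, C, D, E, F, G}.
This includes all of S1, so the common attributes are a superkey of S1 — the join is lossless.

Yes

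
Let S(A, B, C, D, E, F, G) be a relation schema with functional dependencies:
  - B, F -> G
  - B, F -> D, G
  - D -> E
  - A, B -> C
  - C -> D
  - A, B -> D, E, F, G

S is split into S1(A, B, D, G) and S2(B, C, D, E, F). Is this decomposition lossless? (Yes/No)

No

S1 ∩ S2 = {B, D}; its closure under F is {B, D, E}.
The closure covers neither S1 nor S2 entirely; the join is not lossless.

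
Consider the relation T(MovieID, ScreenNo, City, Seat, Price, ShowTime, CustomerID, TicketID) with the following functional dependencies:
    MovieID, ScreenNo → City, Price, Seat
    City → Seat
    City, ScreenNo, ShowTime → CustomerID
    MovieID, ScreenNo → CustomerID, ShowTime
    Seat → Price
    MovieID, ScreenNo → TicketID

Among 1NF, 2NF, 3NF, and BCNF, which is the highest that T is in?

Candidate key: {MovieID, ScreenNo}. Prime attributes: {MovieID, ScreenNo}.
City → Seat breaks BCNF: {City}⁺ = {City, Price, Seat}, so {City} is not a superkey.
City → Seat determines the non-prime attribute {Seat} from a non-superkey — 3NF is violated.
Checking every proper subset of each key, none determines a non-prime attribute — 2NF is satisfied.

2NF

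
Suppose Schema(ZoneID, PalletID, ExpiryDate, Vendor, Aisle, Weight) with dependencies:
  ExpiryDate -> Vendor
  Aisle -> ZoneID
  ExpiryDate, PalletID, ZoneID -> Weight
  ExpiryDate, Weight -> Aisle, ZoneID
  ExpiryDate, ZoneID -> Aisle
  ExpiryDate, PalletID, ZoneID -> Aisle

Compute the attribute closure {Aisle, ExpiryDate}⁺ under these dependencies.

Start with {Aisle, ExpiryDate}.
ExpiryDate -> Vendor applies; add {Vendor} → now {Aisle, ExpiryDate, Vendor}.
Aisle -> ZoneID applies; add {ZoneID} → now {Aisle, ExpiryDate, Vendor, ZoneID}.
No further FD applies.

{Aisle, ExpiryDate, Vendor, ZoneID}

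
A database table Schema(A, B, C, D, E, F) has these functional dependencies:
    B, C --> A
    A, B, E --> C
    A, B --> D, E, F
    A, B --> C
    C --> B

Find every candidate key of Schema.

{A, B}, {C}

{C}⁺ = {A, B, C, D, E, F}, which is every attribute, so {C} is a candidate key.
{A, B}⁺ = {A, B, C, D, E, F}, which is every attribute, so {A, B} is a candidate key.
These are minimal and exhaustive — every other superkey contains one of them.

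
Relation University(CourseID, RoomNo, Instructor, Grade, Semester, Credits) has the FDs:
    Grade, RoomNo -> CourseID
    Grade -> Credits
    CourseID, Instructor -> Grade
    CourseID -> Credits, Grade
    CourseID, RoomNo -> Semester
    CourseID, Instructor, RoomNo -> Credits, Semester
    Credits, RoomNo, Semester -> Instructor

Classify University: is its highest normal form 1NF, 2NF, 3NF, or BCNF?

1NF

Candidate keys: {CourseID, RoomNo}, {Grade, RoomNo}. Prime attributes: {CourseID, Grade, RoomNo}.
Grade -> Credits breaks BCNF: {Grade}⁺ = {Credits, Grade}, so {Grade} is not a superkey.
Grade -> Credits has non-prime {Credits} on the right and a non-superkey on the left, so 3NF fails.
The proper key subset {CourseID} of {CourseID, RoomNo} determines non-prime {Credits}, so the relation is not even in 2NF.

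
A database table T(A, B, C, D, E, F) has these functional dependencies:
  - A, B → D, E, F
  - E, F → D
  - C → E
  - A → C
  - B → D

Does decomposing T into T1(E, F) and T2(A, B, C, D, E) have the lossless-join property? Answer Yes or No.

T1 ∩ T2 = {E}; its closure under F is {E}.
T1 ⊄ {E} and T2 ⊄ {E}, so the split is lossy.

No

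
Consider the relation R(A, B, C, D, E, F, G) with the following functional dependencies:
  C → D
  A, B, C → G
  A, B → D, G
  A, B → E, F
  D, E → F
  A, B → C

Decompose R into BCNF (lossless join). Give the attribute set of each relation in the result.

{A, B, C, E, G}; {C, D}; {C, E, F}

Candidate key of the original relation: {A, B}.
In {A, B, C, D, E, F, G}, {C} is not a superkey ({C}⁺ restricted to this set is {C, D}), so split on C → D into {C, D} and {A, B, C, E, F, G}.
{C, D} has no BCNF violation.
In {A, B, C, E, F, G}, {C, E} is not a superkey ({C, E}⁺ restricted to this set is {C, E, F}), so split on C, E → F into {C, E, F} and {A, B, C, E, G}.
{C, E, F} has no BCNF violation.
{A, B, C, E, G} has no BCNF violation.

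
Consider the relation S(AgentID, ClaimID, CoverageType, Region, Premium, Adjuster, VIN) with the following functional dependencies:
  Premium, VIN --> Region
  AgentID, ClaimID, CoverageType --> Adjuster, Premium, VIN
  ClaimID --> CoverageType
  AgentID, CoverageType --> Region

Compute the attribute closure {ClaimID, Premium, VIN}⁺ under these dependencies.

{ClaimID, CoverageType, Premium, Region, VIN}

Start with {ClaimID, Premium, VIN}.
Premium, VIN --> Region applies; add {Region} → now {ClaimID, Premium, Region, VIN}.
ClaimID --> CoverageType applies; add {CoverageType} → now {ClaimID, CoverageType, Premium, Region, VIN}.
No further FD applies.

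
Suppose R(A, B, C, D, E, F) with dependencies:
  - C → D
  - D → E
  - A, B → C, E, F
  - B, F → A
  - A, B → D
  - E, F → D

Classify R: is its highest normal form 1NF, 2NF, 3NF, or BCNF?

Candidate keys: {A, B}, {B, F}. Prime attributes: {A, B, F}.
For C → D we have {C}⁺ = {C, D, E}; {C} is not a superkey, so BCNF fails.
C → D determines the non-prime attribute {D} from a non-superkey — 3NF is violated.
No proper subset of a key has a non-prime attribute in its closure, so there is no partial dependency; 2NF holds.

2NF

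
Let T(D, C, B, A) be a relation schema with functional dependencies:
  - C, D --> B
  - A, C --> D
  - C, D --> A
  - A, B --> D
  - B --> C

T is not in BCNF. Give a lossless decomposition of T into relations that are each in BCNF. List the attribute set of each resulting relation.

Candidate keys of the original relation: {A, B}, {A, C}, {B, D}, {C, D}.
{A, B, C, D}: {B} determines {B, C} here but is not a superkey — split on B --> C, giving {B, C} and {A, B, D}.
{B, C} is in BCNF.
{A, B, D} is in BCNF.

{A, B, D}; {B, C}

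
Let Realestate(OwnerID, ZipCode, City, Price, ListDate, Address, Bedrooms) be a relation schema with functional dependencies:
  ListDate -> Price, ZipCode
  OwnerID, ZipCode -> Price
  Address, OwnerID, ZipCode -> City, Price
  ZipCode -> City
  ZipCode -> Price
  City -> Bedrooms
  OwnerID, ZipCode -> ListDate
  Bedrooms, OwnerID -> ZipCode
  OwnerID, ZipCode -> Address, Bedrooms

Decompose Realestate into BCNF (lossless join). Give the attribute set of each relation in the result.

{Address, ListDate, OwnerID}; {Bedrooms, City}; {City, Price, ZipCode}; {ListDate, ZipCode}

Candidate keys of the original relation: {Bedrooms, OwnerID}, {City, OwnerID}, {ListDate, OwnerID}, {OwnerID, ZipCode}.
In {Address, Bedrooms, City, ListDate, OwnerID, Price, ZipCode}, {ListDate} is not a superkey ({ListDate}⁺ restricted to this set is {Bedrooms, City, ListDate, Price, ZipCode}), so split on ListDate -> Bedrooms, City, Price, ZipCode into {Bedrooms, City, ListDate, Price, ZipCode} and {Address, ListDate, OwnerID}.
In {Bedrooms, City, ListDate, Price, ZipCode}, {ZipCode} is not a superkey ({ZipCode}⁺ restricted to this set is {Bedrooms, City, Price, ZipCode}), so split on ZipCode -> Bedrooms, City, Price into {Bedrooms, City, Price, ZipCode} and {ListDate, ZipCode}.
In {Bedrooms, City, Price, ZipCode}, {City} is not a superkey ({City}⁺ restricted to this set is {Bedrooms, City}), so split on City -> Bedrooms into {Bedrooms, City} and {City, Price, ZipCode}.
{Bedrooms, City} has no BCNF violation.
{City, Price, ZipCode} has no BCNF violation.
{ListDate, ZipCode} has no BCNF violation.
{Address, ListDate, OwnerID} has no BCNF violation.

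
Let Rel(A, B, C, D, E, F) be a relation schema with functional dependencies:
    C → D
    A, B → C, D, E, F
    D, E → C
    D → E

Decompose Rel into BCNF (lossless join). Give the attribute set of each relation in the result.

{A, B, C, F}; {C, D, E}

Candidate key of the original relation: {A, B}.
In {A, B, C, D, E, F}, {C} is not a superkey ({C}⁺ restricted to this set is {C, D, E}), so split on C → D, E into {C, D, E} and {A, B, C, F}.
{C, D, E}: every determinant is a superkey — BCNF.
{A, B, C, F}: every determinant is a superkey — BCNF.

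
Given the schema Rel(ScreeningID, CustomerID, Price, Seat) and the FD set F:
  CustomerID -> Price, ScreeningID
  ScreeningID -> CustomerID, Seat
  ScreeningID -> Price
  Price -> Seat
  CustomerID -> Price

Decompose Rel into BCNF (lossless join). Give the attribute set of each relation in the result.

{CustomerID, Price, ScreeningID}; {Price, Seat}

Candidate keys of the original relation: {CustomerID}, {ScreeningID}.
{CustomerID, Price, ScreeningID, Seat}: {Price} determines {Price, Seat} here but is not a superkey — split on Price -> Seat, giving {Price, Seat} and {CustomerID, Price, ScreeningID}.
{Price, Seat}: every determinant is a superkey — BCNF.
{CustomerID, Price, ScreeningID}: every determinant is a superkey — BCNF.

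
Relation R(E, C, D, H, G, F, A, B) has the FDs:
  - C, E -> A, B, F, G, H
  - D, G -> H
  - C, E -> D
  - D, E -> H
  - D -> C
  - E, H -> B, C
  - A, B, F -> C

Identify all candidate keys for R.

{A, B, E, F}, {C, E}, {D, E}, {E, H}

No FD produces {E}, so it must be in every candidate key.
{C, E}⁺ = {A, B, C, D, E, F, G, H}, which is every attribute, so {C, E} is a candidate key.
{D, E}⁺ = {A, B, C, D, E, F, G, H}, which is every attribute, so {D, E} is a candidate key.
{E, H}⁺ = {A, B, C, D, E, F, G, H}, which is every attribute, so {E, H} is a candidate key.
{A, B, E, F}⁺ = {A, B, C, D, E, F, G, H}, which is every attribute, so {A, B, E, F} is a candidate key.
No proper subset of any of these is a key, and no other minimal superkey exists.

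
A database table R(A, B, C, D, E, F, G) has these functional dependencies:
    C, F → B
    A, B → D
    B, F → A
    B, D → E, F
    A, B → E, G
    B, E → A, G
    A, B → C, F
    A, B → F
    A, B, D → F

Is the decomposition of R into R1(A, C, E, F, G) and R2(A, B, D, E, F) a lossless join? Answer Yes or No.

The shared attributes are {A, E, F} and {A, E, F}⁺ = {A, E, F}.
Neither R1 nor R2 is contained in that closure, so the decomposition is lossy.

No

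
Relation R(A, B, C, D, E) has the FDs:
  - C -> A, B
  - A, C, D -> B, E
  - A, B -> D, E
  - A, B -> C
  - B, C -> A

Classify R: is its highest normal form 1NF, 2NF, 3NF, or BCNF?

Candidate keys: {A, B}, {C}. Prime attributes: {A, B, C}.
The left-hand side of every FD is a superkey, so BCNF is satisfied.

BCNF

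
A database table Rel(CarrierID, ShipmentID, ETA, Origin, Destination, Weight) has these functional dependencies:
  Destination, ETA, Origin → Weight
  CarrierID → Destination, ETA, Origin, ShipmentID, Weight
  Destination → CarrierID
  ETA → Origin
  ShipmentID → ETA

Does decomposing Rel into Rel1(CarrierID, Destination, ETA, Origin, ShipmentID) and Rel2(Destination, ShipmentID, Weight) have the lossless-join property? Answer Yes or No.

Yes

Common attributes: {Destination, ShipmentID}; their closure is {CarrierID, Destination, ETA, Origin, ShipmentID, Weight}.
This includes all of Rel1, so the common attributes are a superkey of Rel1 — the join is lossless.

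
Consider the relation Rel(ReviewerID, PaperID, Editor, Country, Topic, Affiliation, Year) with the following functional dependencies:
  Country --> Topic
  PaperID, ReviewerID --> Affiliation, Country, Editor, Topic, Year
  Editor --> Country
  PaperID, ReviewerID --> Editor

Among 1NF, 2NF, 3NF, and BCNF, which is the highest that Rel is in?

Candidate key: {PaperID, ReviewerID}. Prime attributes: {PaperID, ReviewerID}.
For Country --> Topic we have {Country}⁺ = {Country, Topic}; {Country} is not a superkey, so BCNF fails.
Country --> Topic determines the non-prime attribute {Topic} from a non-superkey — 3NF is violated.
No proper subset of a key has a non-prime attribute in its closure, so there is no partial dependency; 2NF holds.

2NF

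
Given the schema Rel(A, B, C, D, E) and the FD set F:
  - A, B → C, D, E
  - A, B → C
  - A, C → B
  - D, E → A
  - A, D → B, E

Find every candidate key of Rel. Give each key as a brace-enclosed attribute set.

{A, B}, {A, C}, {A, D}, {D, E}

{A, B}⁺ = {A, B, C, D, E}, which is every attribute, so {A, B} is a candidate key.
{A, C}⁺ = {A, B, C, D, E}, which is every attribute, so {A, C} is a candidate key.
{A, D}⁺ = {A, B, C, D, E}, which is every attribute, so {A, D} is a candidate key.
{D, E}⁺ = {A, B, C, D, E}, which is every attribute, so {D, E} is a candidate key.
No proper subset of any of these is a key, and no other minimal superkey exists.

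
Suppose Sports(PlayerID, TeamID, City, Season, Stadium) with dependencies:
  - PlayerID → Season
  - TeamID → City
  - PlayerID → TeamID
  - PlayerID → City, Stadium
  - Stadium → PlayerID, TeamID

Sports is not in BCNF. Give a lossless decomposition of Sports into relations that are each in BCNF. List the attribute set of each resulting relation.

{City, TeamID}; {PlayerID, Season, Stadium, TeamID}

Candidate keys of the original relation: {PlayerID}, {Stadium}.
In {City, PlayerID, Season, Stadium, TeamID}, {TeamID} is not a superkey ({TeamID}⁺ restricted to this set is {City, TeamID}), so split on TeamID → City into {City, TeamID} and {PlayerID, Season, Stadium, TeamID}.
{City, TeamID}: every determinant is a superkey — BCNF.
{PlayerID, Season, Stadium, TeamID}: every determinant is a superkey — BCNF.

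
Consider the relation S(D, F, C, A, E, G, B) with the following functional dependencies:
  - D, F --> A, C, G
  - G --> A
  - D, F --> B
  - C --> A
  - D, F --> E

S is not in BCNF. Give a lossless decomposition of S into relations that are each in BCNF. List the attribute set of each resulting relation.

Candidate key of the original relation: {D, F}.
Within {A, B, C, D, E, F, G}: {G}⁺ ∩ {A, B, C, D, E, F, G} = {A, G}, not the whole set, so G --> A violates BCNF; decompose into {A, G} and {B, C, D, E, F, G}.
{A, G} is in BCNF.
{B, C, D, E, F, G} is in BCNF.

{A, G}; {B, C, D, E, F, G}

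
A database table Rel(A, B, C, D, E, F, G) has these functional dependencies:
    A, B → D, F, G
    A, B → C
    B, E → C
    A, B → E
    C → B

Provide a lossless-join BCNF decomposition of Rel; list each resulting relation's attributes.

{A, B, D, E, F, G}; {B, C}; {C, E}

Candidate keys of the original relation: {A, B}, {A, C}.
{A, B, C, D, E, F, G}: {B, E} determines {B, C, E} here but is not a superkey — split on B, E → C, giving {B, C, E} and {A, B, D, E, F, G}.
{B, C, E}: {C} determines {B, C} here but is not a superkey — split on C → B, giving {B, C} and {C, E}.
{B, C} is in BCNF.
{C, E} is in BCNF.
{A, B, D, E, F, G} is in BCNF.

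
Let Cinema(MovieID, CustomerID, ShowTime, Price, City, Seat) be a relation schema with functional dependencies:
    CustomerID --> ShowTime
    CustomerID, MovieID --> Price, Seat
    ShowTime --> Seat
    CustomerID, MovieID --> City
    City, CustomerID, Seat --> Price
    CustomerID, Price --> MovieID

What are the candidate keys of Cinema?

Attributes never on any right-hand side: {CustomerID} — every candidate key must contain it.
{City, CustomerID}⁺ = {City, CustomerID, MovieID, Price, Seat, ShowTime} — all of the relation — so {City, CustomerID} is a candidate key.
{CustomerID, MovieID}⁺ = {City, CustomerID, MovieID, Price, Seat, ShowTime} — all of the relation — so {CustomerID, MovieID} is a candidate key.
{CustomerID, Price}⁺ = {City, CustomerID, MovieID, Price, Seat, ShowTime} — all of the relation — so {CustomerID, Price} is a candidate key.
No proper subset of any of these is a key, and no other minimal superkey exists.

{City, CustomerID}, {CustomerID, MovieID}, {CustomerID, Price}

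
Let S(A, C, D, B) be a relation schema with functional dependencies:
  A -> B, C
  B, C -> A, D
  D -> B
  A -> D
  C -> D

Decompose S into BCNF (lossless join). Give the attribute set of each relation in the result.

Candidate keys of the original relation: {A}, {C}.
In {A, B, C, D}, {D} is not a superkey ({D}⁺ restricted to this set is {B, D}), so split on D -> B into {B, D} and {A, C, D}.
{B, D} is in BCNF.
{A, C, D} is in BCNF.

{A, C, D}; {B, D}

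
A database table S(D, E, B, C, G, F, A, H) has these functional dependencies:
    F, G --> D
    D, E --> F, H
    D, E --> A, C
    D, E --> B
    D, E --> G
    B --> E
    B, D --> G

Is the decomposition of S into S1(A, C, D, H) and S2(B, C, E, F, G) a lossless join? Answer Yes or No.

S1 ∩ S2 = {C}; its closure under F is {C}.
Neither S1 nor S2 is contained in that closure, so the decomposition is lossy.

No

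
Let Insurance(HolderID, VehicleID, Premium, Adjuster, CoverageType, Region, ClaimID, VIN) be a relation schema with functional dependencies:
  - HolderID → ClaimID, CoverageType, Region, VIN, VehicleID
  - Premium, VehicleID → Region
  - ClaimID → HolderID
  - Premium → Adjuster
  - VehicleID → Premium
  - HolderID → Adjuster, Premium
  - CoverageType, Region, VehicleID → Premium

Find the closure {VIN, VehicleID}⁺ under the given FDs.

Start with {VIN, VehicleID}.
VehicleID → Premium applies; add {Premium} → now {Premium, VIN, VehicleID}.
Premium, VehicleID → Region applies; add {Region} → now {Premium, Region, VIN, VehicleID}.
Premium → Adjuster applies; add {Adjuster} → now {Adjuster, Premium, Region, VIN, VehicleID}.
No further FD applies.

{Adjuster, Premium, Region, VIN, VehicleID}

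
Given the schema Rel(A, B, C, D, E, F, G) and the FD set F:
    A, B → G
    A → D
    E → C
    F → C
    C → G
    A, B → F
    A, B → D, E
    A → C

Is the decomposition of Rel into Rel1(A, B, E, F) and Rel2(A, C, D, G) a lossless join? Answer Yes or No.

Yes

The shared attributes are {A} and {A}⁺ = {A, C, D, G}.
Since Rel2 ⊆ {A, C, D, G}, the intersection is a superkey of Rel2; the decomposition is lossless.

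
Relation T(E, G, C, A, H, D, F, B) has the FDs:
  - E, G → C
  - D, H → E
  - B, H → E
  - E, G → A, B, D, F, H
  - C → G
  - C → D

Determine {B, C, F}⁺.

{B, C, D, F, G}

Start with {B, C, F}.
C → G applies; add {G} → now {B, C, F, G}.
C → D applies; add {D} → now {B, C, D, F, G}.
No further FD applies.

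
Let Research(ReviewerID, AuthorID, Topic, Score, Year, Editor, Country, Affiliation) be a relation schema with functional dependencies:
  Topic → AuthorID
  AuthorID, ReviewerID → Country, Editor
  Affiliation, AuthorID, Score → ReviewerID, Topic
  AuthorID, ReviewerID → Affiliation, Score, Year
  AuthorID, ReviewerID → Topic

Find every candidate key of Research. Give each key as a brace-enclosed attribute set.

Closure of {AuthorID, ReviewerID} is {Affiliation, AuthorID, Country, Editor, ReviewerID, Score, Topic, Year}, the whole schema; {AuthorID, ReviewerID} is a candidate key.
Closure of {ReviewerID, Topic} is {Affiliation, AuthorID, Country, Editor, ReviewerID, Score, Topic, Year}, the whole schema; {ReviewerID, Topic} is a candidate key.
Closure of {Affiliation, AuthorID, Score} is {Affiliation, AuthorID, Country, Editor, ReviewerID, Score, Topic, Year}, the whole schema; {Affiliation, AuthorID, Score} is a candidate key.
Closure of {Affiliation, Score, Topic} is {Affiliation, AuthorID, Country, Editor, ReviewerID, Score, Topic, Year}, the whole schema; {Affiliation, Score, Topic} is a candidate key.
Any other superkey properly contains one of these, so there are no further candidate keys.

{Affiliation, AuthorID, Score}, {Affiliation, Score, Topic}, {AuthorID, ReviewerID}, {ReviewerID, Topic}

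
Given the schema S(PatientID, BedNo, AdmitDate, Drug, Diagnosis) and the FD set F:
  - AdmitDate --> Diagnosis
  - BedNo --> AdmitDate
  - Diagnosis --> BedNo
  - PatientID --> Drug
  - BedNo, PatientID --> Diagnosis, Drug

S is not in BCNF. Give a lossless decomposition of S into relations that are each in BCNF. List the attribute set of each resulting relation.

Candidate keys of the original relation: {AdmitDate, PatientID}, {BedNo, PatientID}, {Diagnosis, PatientID}.
In {AdmitDate, BedNo, Diagnosis, Drug, PatientID}, {AdmitDate} is not a superkey ({AdmitDate}⁺ restricted to this set is {AdmitDate, BedNo, Diagnosis}), so split on AdmitDate --> BedNo, Diagnosis into {AdmitDate, BedNo, Diagnosis} and {AdmitDate, Drug, PatientID}.
{AdmitDate, BedNo, Diagnosis} has no BCNF violation.
In {AdmitDate, Drug, PatientID}, {PatientID} is not a superkey ({PatientID}⁺ restricted to this set is {Drug, PatientID}), so split on PatientID --> Drug into {Drug, PatientID} and {AdmitDate, PatientID}.
{Drug, PatientID} has no BCNF violation.
{AdmitDate, PatientID} has no BCNF violation.

{AdmitDate, BedNo, Diagnosis}; {AdmitDate, PatientID}; {Drug, PatientID}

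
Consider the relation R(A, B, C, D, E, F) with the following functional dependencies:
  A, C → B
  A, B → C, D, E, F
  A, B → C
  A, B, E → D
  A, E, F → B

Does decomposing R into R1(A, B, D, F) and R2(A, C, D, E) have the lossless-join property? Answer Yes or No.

The shared attributes are {A, D} and {A, D}⁺ = {A, D}.
The closure covers neither R1 nor R2 entirely; the join is not lossless.

No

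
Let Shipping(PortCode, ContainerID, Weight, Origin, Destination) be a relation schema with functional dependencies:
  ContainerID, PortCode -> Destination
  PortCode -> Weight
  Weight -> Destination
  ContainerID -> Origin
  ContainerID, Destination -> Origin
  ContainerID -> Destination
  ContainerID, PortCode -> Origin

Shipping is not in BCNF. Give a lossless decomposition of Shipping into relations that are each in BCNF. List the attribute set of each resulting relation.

{ContainerID, Origin}; {ContainerID, PortCode}; {Destination, Weight}; {PortCode, Weight}

Candidate key of the original relation: {ContainerID, PortCode}.
{ContainerID, Destination, Origin, PortCode, Weight}: {PortCode} determines {Destination, PortCode, Weight} here but is not a superkey — split on PortCode -> Destination, Weight, giving {Destination, PortCode, Weight} and {ContainerID, Origin, PortCode}.
{Destination, PortCode, Weight}: {Weight} determines {Destination, Weight} here but is not a superkey — split on Weight -> Destination, giving {Destination, Weight} and {PortCode, Weight}.
{Destination, Weight} is in BCNF.
{PortCode, Weight} is in BCNF.
{ContainerID, Origin, PortCode}: {ContainerID} determines {ContainerID, Origin} here but is not a superkey — split on ContainerID -> Origin, giving {ContainerID, Origin} and {ContainerID, PortCode}.
{ContainerID, Origin} is in BCNF.
{ContainerID, PortCode} is in BCNF.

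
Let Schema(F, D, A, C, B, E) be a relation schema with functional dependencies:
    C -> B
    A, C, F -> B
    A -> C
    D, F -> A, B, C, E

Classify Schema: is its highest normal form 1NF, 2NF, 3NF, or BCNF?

Candidate key: {D, F}. Prime attributes: {D, F}.
C -> B: {C}⁺ = {B, C}, which is not all of the attributes, so the left side is not a superkey — BCNF is violated.
Because {B} is non-prime and the left side of C -> B is not a superkey, the relation is not in 3NF.
No non-prime attribute depends on a proper subset of any candidate key, so 2NF holds.

2NF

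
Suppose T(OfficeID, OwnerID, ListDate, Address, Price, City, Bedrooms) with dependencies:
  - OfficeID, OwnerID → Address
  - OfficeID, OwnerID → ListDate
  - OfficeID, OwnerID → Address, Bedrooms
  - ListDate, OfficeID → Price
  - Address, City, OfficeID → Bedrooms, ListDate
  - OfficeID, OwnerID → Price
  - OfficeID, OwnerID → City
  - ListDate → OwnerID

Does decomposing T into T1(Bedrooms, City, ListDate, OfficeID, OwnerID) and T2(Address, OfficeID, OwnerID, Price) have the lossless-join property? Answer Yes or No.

Yes

The shared attributes are {OfficeID, OwnerID} and {OfficeID, OwnerID}⁺ = {Address, Bedrooms, City, ListDate, OfficeID, OwnerID, Price}.
This includes all of T1, so the common attributes are a superkey of T1 — the join is lossless.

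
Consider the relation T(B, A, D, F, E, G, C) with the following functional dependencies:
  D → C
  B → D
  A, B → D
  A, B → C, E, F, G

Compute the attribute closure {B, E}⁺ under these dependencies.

Start with {B, E}.
B → D applies; add {D} → now {B, D, E}.
D → C applies; add {C} → now {B, C, D, E}.
No further FD applies.

{B, C, D, E}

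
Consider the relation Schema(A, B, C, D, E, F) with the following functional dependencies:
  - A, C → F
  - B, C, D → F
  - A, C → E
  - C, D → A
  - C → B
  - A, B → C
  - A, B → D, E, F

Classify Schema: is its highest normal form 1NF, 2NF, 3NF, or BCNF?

Candidate keys: {A, B}, {A, C}, {C, D}. Prime attributes: {A, B, C, D}.
For C → B we have {C}⁺ = {B, C}; {C} is not a superkey, so BCNF fails.
Its right-hand attributes {B} are all prime, as are those of every other non-superkey FD — the relation is in 3NF.

3NF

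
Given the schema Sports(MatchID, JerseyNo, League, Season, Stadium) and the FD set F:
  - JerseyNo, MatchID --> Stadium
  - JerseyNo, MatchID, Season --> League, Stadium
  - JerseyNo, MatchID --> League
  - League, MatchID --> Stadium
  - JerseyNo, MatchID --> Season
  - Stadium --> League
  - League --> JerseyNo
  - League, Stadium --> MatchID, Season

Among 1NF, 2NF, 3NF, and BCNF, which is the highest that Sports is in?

3NF

Candidate keys: {JerseyNo, MatchID}, {League, MatchID}, {Stadium}. Prime attributes: {JerseyNo, League, MatchID, Stadium}.
League --> JerseyNo: {League}⁺ = {JerseyNo, League}, which is not all of the attributes, so the left side is not a superkey — BCNF is violated.
But every attribute on its right side ({JerseyNo}) is prime, and the same holds for every other non-superkey FD, so 3NF still holds.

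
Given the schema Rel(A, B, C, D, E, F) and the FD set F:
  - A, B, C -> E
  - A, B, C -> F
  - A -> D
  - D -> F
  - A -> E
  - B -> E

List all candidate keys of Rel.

{A, B, C}

Attributes never on any right-hand side: {A, B, C} — every candidate key must contain all of them.
{A, B, C}⁺ = {A, B, C, D, E, F} — all of the relation — so {A, B, C} is a candidate key.
Every other attribute set either contains this one or has a smaller closure.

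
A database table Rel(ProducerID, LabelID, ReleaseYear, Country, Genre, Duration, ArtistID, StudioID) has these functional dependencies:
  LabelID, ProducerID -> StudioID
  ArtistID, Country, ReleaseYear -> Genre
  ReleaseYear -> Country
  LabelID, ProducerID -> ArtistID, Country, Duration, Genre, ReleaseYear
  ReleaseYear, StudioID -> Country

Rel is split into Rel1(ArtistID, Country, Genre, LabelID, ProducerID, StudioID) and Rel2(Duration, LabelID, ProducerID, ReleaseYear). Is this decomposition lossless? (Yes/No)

Yes

Common attributes: {LabelID, ProducerID}; their closure is {ArtistID, Country, Duration, Genre, LabelID, ProducerID, ReleaseYear, StudioID}.
Since Rel1 ⊆ {ArtistID, Country, Duration, Genre, LabelID, ProducerID, ReleaseYear, StudioID}, the intersection is a superkey of Rel1; the decomposition is lossless.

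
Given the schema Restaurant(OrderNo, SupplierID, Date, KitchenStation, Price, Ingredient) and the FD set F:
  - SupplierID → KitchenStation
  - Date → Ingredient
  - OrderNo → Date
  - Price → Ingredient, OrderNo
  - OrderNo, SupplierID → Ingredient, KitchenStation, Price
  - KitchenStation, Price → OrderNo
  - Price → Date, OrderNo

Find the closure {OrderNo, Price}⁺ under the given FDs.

Start with {OrderNo, Price}.
OrderNo → Date applies; add {Date} → now {Date, OrderNo, Price}.
Price → Ingredient, OrderNo applies; add {Ingredient} → now {Date, Ingredient, OrderNo, Price}.
No further FD applies.

{Date, Ingredient, OrderNo, Price}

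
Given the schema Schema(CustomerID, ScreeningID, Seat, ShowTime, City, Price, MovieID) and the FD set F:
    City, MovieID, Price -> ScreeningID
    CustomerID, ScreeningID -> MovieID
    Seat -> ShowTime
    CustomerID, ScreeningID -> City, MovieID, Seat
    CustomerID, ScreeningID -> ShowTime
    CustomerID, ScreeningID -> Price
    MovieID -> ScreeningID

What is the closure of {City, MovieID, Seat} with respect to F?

{City, MovieID, ScreeningID, Seat, ShowTime}

Start with {City, MovieID, Seat}.
Seat -> ShowTime applies; add {ShowTime} → now {City, MovieID, Seat, ShowTime}.
MovieID -> ScreeningID applies; add {ScreeningID} → now {City, MovieID, ScreeningID, Seat, ShowTime}.
No further FD applies.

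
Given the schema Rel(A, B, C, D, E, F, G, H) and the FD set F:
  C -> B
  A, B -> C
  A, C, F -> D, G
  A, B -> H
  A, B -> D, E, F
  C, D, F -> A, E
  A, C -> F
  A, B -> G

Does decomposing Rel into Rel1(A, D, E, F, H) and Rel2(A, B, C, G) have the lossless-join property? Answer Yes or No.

No

Rel1 ∩ Rel2 = {A}; its closure under F is {A}.
The closure covers neither Rel1 nor Rel2 entirely; the join is not lossless.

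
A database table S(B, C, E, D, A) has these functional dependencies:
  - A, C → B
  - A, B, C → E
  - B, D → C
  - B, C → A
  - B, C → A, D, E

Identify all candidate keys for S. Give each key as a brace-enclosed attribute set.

{A, C} is a candidate key since {A, C}⁺ = {A, B, C, D, E} covers every attribute.
{B, C} is a candidate key since {B, C}⁺ = {A, B, C, D, E} covers every attribute.
{B, D} is a candidate key since {B, D}⁺ = {A, B, C, D, E} covers every attribute.
These are minimal and exhaustive — every other superkey contains one of them.

{A, C}, {B, C}, {B, D}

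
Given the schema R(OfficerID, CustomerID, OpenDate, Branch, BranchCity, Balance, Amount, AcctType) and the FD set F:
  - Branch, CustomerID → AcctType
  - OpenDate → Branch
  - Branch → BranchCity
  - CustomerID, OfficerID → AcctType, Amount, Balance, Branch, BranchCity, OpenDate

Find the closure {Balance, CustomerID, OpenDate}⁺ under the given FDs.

{AcctType, Balance, Branch, BranchCity, CustomerID, OpenDate}

Start with {Balance, CustomerID, OpenDate}.
OpenDate → Branch applies; add {Branch} → now {Balance, Branch, CustomerID, OpenDate}.
Branch → BranchCity applies; add {BranchCity} → now {Balance, Branch, BranchCity, CustomerID, OpenDate}.
Branch, CustomerID → AcctType applies; add {AcctType} → now {AcctType, Balance, Branch, BranchCity, CustomerID, OpenDate}.
No further FD applies.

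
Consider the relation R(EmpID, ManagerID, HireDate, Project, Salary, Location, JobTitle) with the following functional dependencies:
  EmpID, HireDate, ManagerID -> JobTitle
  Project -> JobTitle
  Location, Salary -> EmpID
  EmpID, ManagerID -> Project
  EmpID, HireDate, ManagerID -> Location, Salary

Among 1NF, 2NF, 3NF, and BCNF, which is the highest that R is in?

1NF

Candidate keys: {EmpID, HireDate, ManagerID}, {HireDate, Location, ManagerID, Salary}. Prime attributes: {EmpID, HireDate, Location, ManagerID, Salary}.
Project -> JobTitle: {Project}⁺ = {JobTitle, Project}, which is not all of the attributes, so the left side is not a superkey — BCNF is violated.
Project -> JobTitle has non-prime {JobTitle} on the right and a non-superkey on the left, so 3NF fails.
{EmpID, ManagerID} is a proper subset of the key {EmpID, HireDate, ManagerID}, and {EmpID, ManagerID}⁺ contains the non-prime attributes {JobTitle, Project} — a partial dependency, so 2NF is violated.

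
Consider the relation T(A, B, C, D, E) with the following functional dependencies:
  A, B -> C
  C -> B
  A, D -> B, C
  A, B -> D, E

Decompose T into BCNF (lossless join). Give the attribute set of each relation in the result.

Candidate keys of the original relation: {A, B}, {A, C}, {A, D}.
Within {A, B, C, D, E}: {C}⁺ ∩ {A, B, C, D, E} = {B, C}, not the whole set, so C -> B violates BCNF; decompose into {B, C} and {A, C, D, E}.
{B, C} is in BCNF.
{A, C, D, E} is in BCNF.

{A, C, D, E}; {B, C}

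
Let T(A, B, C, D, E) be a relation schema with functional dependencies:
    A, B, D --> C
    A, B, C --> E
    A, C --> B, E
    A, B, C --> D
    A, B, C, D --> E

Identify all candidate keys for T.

{A} never appears on the right of any FD, so every key must include it.
Closure of {A, C} is {A, B, C, D, E}, the whole schema; {A, C} is a candidate key.
Closure of {A, B, D} is {A, B, C, D, E}, the whole schema; {A, B, D} is a candidate key.
Any other superkey properly contains one of these, so there are no further candidate keys.

{A, B, D}, {A, C}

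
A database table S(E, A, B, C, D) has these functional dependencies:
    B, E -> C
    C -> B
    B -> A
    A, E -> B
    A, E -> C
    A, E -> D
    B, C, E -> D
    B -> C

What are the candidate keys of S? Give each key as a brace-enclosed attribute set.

{A, E}, {B, E}, {C, E}

Attributes never on any right-hand side: {E} — every candidate key must contain it.
{A, E} is a candidate key since {A, E}⁺ = {A, B, C, D, E} covers every attribute.
{B, E} is a candidate key since {B, E}⁺ = {A, B, C, D, E} covers every attribute.
{C, E} is a candidate key since {C, E}⁺ = {A, B, C, D, E} covers every attribute.
Any other superkey properly contains one of these, so there are no further candidate keys.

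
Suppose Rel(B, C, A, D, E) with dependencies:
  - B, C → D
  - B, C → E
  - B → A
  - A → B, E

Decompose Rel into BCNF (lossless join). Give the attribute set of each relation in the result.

{A, B, E}; {B, C, D}

Candidate keys of the original relation: {A, C}, {B, C}.
In {A, B, C, D, E}, {B} is not a superkey ({B}⁺ restricted to this set is {A, B, E}), so split on B → A, E into {A, B, E} and {B, C, D}.
{A, B, E} is in BCNF.
{B, C, D} is in BCNF.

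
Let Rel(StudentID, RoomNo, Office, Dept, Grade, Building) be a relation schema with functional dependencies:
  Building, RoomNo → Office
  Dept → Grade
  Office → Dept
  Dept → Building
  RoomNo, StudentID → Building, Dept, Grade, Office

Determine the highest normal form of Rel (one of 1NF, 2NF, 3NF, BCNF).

Candidate key: {RoomNo, StudentID}. Prime attributes: {RoomNo, StudentID}.
For Building, RoomNo → Office we have {Building, RoomNo}⁺ = {Building, Dept, Grade, Office, RoomNo}; {Building, RoomNo} is not a superkey, so BCNF fails.
Building, RoomNo → Office has non-prime {Office} on the right and a non-superkey on the left, so 3NF fails.
No proper subset of a key has a non-prime attribute in its closure, so there is no partial dependency; 2NF holds.

2NF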